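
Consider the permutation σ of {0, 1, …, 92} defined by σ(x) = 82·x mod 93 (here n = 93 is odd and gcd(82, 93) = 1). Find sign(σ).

Orbit of 28 under x↦82x: [28, 64, 40, 25, 4, 49, 19]… (length divides ord_93(82)).
Decompose π into cycles: lengths [15, 15, 15, 15, 15, 15, 1, 1, 1] (9 cycles, including the fixed point 0).
n − c = 93 − 9 = 84; sign = (−1)^84 = +1.
The Jacobi symbol (82|93) = +1 (Zolotarev) agrees.

+1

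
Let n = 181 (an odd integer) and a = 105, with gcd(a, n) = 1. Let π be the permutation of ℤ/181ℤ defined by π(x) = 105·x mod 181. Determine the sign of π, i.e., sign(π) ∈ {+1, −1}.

-1

Trace 18: π^k(18) = [18, 80, 74, 168, 83, 27, 120] for k=0..6.
2 cycles of lengths [180, 1].
sign(π) = (−1)^{n − #cycles} = (−1)^{181−2} = (−1)^179 = -1.
Zolotarev: (105|181) = -1, matching the cycle-count sign.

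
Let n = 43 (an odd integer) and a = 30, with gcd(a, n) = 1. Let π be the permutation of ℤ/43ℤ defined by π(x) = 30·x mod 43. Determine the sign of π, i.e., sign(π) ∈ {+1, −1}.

-1

Orbit of 4 under x↦30x: [4, 34, 31, 27, 36, 5, 21]… (length divides ord_43(30)).
Decompose π into cycles: lengths [42, 1] (2 cycles, including the fixed point 0).
Σ(ℓ_i−1) = 43−2 = 41; sign = (−1)^41 = -1.
(30|43)_J = -1 (Zolotarev's lemma cross-check).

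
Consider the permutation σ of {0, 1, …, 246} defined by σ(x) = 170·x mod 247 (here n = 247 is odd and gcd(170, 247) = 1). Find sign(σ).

-1

Start at x=1: 1 → 170 → 1 (one orbit).
130 cycles of lengths [2, 2, 2, 2, 2, 2, 2, 2, 2, 2, 2, 2, 2, 2, 2, 2, 2, 2, 2, 2, 2, 2, 2, 2, 2, 2, 2, 2, 2, 2, 2, 2, 2, 2, 2, 2, 2, 2, 2, 2, 2, 2, 2, 2, 2, 2, 2, 2, 2, 2, 2, 2, 2, 2, 2, 2, 2, 2, 2, 2, 2, 2, 2, 2, 2, 2, 2, 2, 2, 2, 2, 2, 2, 2, 2, 2, 2, 2, 2, 2, 2, 2, 2, 2, 2, 2, 2, 2, 2, 2, 2, 2, 2, 2, 2, 2, 2, 2, 2, 2, 2, 2, 2, 2, 2, 2, 2, 2, 2, 2, 2, 2, 2, 2, 2, 2, 2, 1, 1, 1, 1, 1, 1, 1, 1, 1, 1, 1, 1, 1].
Σ(ℓ_i−1) = 247−130 = 117; sign = (−1)^117 = -1.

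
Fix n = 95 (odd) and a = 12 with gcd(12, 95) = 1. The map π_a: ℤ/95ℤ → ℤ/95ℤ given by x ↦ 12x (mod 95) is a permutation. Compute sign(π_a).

+1

Start at x=49: 49 → 18 → 26 → 27 → 39 → 88 → 11 → … (one orbit).
Cycle lengths of π_12 on ℤ/95ℤ: [12, 12, 12, 12, 12, 12, 6, 6, 6, 4, 1]; 11 cycles in total.
11 cycles on 95: each ℓ→(−1)^(ℓ−1), product (−1)^84 = +1.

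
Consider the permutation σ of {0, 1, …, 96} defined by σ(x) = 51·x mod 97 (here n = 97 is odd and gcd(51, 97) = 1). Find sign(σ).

Trace 42: π^k(42) = [42, 8, 20, 50, 28, 70, 78] for k=0..6.
Decompose π into cycles: lengths [32, 32, 32, 1] (4 cycles, including the fixed point 0).
sign(π) = (−1)^{n − #cycles} = (−1)^{97−4} = (−1)^93 = -1.

-1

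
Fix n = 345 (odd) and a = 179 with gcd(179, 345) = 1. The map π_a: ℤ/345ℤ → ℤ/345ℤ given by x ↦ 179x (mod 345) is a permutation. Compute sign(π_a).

-1

Orbit of 151 under x↦179x: [151, 119, 256, 284, 121, 269, 196]… (length divides ord_345(179)).
π_179 has 24 disjoint cycles with lengths [22, 22, 22, 22, 22, 22, 22, 22, 22, 22, 22, 22, 22, 22, 11, 11, 2, 2, 2, 2, 2, 2, 2, 1] on {0,…,344}.
sign(π) = (−1)^{n − #cycles} = (−1)^{345−24} = (−1)^321 = -1.
Check: (179/345) = -1 by Zolotarev.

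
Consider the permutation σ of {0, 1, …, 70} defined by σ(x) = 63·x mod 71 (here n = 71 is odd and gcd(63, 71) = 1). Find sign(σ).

Orbit of 2 under x↦63x: [2, 55, 57, 41, 27, 68, 24]… (length divides ord_71(63)).
π_63 has 2 disjoint cycles with lengths [70, 1] on {0,…,70}.
n − c = 71 − 2 = 69; sign = (−1)^69 = -1.
Zolotarev: (63|71) = -1, matching the cycle-count sign.

-1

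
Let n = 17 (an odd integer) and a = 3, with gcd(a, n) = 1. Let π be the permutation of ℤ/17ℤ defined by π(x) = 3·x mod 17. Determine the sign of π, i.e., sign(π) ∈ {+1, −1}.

Orbit of 7 under x↦3x: [7, 4, 12, 2, 6, 1, 3]… (length divides ord_17(3)).
Cycle lengths of π_3 on ℤ/17ℤ: [16, 1]; 2 cycles in total.
n − c = 17 − 2 = 15; sign = (−1)^15 = -1.
Check: (3/17) = -1 by Zolotarev.

-1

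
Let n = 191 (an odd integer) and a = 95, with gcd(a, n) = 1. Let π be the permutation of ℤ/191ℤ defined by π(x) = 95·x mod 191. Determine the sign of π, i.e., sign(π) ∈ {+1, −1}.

Orbit of 51 under x↦95x: [51, 70, 156, 113, 39, 76, 153]… (length divides ord_191(95)).
Cycle lengths of π_95 on ℤ/191ℤ: [190, 1]; 2 cycles in total.
n − c = 191 − 2 = 189; sign = (−1)^189 = -1.
Check: (95/191) = -1 by Zolotarev.

-1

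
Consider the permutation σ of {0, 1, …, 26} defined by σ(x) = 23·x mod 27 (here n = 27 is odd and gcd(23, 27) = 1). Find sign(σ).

-1

Trace 5: π^k(5) = [5, 7, 26, 4, 11, 10, 14] for k=0..6.
The orbit structure of x ↦ 23x mod 27: 4 orbits of sizes [18, 6, 2, 1].
sign(π) = (−1)^{n − #cycles} = (−1)^{27−4} = (−1)^23 = -1.
(23|27)_J = -1 (Zolotarev's lemma cross-check).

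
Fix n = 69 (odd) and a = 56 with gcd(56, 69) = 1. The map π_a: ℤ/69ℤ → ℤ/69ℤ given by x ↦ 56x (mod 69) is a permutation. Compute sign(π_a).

Start at x=16: 16 → 68 → 13 → 38 → 58 → 5 → 4 → … (one orbit).
The orbit structure of x ↦ 56x mod 69: 5 orbits of sizes [22, 22, 22, 2, 1].
n − c = 69 − 5 = 64; sign = (−1)^64 = +1.

+1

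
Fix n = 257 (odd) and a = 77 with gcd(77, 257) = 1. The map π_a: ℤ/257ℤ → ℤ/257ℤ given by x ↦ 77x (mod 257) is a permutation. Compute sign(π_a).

-1

Start at x=193: 193 → 212 → 133 → 218 → 81 → 69 → 173 → … (one orbit).
Decompose π into cycles: lengths [256, 1] (2 cycles, including the fixed point 0).
Σ(ℓ_i−1) = 257−2 = 255; sign = (−1)^255 = -1.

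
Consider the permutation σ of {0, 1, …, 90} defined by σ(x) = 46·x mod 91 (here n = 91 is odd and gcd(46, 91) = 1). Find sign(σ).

Trace 32: π^k(32) = [32, 16, 8, 4, 2, 1, 46] for k=0..6.
Cycle type of π: 12×7 + 3×2 + 1; total 10 cycles.
sign(π) = (−1)^{n − #cycles} = (−1)^{91−10} = (−1)^81 = -1.

-1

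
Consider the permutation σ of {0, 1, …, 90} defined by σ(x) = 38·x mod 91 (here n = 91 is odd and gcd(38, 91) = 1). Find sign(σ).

Orbit of 12 under x↦38x: [12, 1, 38, 79, 90, 53]… (length divides ord_91(38)).
The orbit structure of x ↦ 38x mod 91: 20 orbits of sizes [6, 6, 6, 6, 6, 6, 6, 6, 6, 6, 6, 6, 6, 2, 2, 2, 2, 2, 2, 1].
sign(π) = (−1)^{n − #cycles} = (−1)^{91−20} = (−1)^71 = -1.
(38|91)_J = -1 (Zolotarev's lemma cross-check).

-1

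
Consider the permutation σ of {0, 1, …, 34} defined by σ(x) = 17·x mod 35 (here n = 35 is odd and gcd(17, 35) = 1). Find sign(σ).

+1

Trace 4: π^k(4) = [4, 33, 1, 17, 9, 13, 11] for k=0..6.
5 cycles of lengths [12, 12, 6, 4, 1].
35 − 5 = 30 transpositions; sign(π) = (−1)^30 = +1.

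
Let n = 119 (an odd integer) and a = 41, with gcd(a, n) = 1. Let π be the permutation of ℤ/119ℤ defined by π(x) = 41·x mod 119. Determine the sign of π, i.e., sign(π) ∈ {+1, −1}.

+1

Trace 62: π^k(62) = [62, 43, 97, 50, 27, 36, 48] for k=0..6.
The orbit structure of x ↦ 41x mod 119: 11 orbits of sizes [16, 16, 16, 16, 16, 16, 16, 2, 2, 2, 1].
With 11 cycles on 119 points, sign = (−1)^{119−11} = +1.
Check: (41/119) = +1 by Zolotarev.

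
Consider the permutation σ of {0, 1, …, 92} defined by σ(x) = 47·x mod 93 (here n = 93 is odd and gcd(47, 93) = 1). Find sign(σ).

Start at x=1: 1 → 47 → 70 → 35 → 64 → 32 → 16 → … (one orbit).
Cycle type of π: 10×6 + 5×6 + 2 + 1; total 14 cycles.
Σ(ℓ_i−1) = 93−14 = 79; sign = (−1)^79 = -1.
Via Zolotarev, sign(π_{47}) = (47|93) = -1.

-1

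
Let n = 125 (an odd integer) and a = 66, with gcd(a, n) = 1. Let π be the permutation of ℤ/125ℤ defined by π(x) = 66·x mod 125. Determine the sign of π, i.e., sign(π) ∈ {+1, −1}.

Trace 56: π^k(56) = [56, 71, 61, 26, 91, 6, 21] for k=0..6.
Cycle type of π: 25×4 + 5×4 + 1×5; total 13 cycles.
n − c = 125 − 13 = 112; sign = (−1)^112 = +1.

+1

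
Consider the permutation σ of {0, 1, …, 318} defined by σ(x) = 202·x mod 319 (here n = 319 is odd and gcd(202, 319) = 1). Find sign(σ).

Trace 262: π^k(262) = [262, 289, 1, 202, 291, 86, 146] for k=0..6.
Cycle lengths of π_202 on ℤ/319ℤ: [10, 10, 10, 10, 10, 10, 10, 10, 10, 10, 10, 10, 10, 10, 10, 10, 10, 10, 10, 10, 10, 10, 10, 10, 10, 10, 10, 10, 5, 5, 2, 2, 2, 2, 2, 2, 2, 2, 2, 2, 2, 2, 2, 2, 1]; 45 cycles in total.
Σ(ℓ_i−1) = 319−45 = 274; sign = (−1)^274 = +1.

+1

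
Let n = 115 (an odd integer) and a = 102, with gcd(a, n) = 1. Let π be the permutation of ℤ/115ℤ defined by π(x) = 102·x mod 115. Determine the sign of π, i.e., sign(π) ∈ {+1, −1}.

Orbit of 101 under x↦102x: [101, 67, 49, 53, 1, 102, 54]… (length divides ord_115(102)).
The orbit structure of x ↦ 102x mod 115: 5 orbits of sizes [44, 44, 22, 4, 1].
sign(π) = (−1)^{n − #cycles} = (−1)^{115−5} = (−1)^110 = +1.
Via Zolotarev, sign(π_{102}) = (102|115) = +1.

+1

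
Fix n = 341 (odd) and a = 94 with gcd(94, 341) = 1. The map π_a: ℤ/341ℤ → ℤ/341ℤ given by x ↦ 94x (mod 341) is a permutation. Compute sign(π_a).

Orbit of 280 under x↦94x: [280, 63, 125, 156, 1, 94, 311]… (length divides ord_341(94)).
62 cycles of lengths [10, 10, 10, 10, 10, 10, 10, 10, 10, 10, 10, 10, 10, 10, 10, 10, 10, 10, 10, 10, 10, 10, 10, 10, 10, 10, 10, 10, 10, 10, 10, 1, 1, 1, 1, 1, 1, 1, 1, 1, 1, 1, 1, 1, 1, 1, 1, 1, 1, 1, 1, 1, 1, 1, 1, 1, 1, 1, 1, 1, 1, 1].
62 cycles on 341: each ℓ→(−1)^(ℓ−1), product (−1)^279 = -1.

-1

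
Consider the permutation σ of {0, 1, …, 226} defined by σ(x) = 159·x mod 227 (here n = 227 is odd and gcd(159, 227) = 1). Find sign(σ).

+1

Trace 116: π^k(116) = [116, 57, 210, 21, 161, 175, 131] for k=0..6.
3 cycles of lengths [113, 113, 1].
n − c = 227 − 3 = 224; sign = (−1)^224 = +1.
(159|227)_J = +1 (Zolotarev's lemma cross-check).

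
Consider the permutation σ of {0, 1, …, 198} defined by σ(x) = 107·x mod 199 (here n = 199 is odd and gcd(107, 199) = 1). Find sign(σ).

-1

Orbit of 92 under x↦107x: [92, 93, 1, 107, 106, 198]… (length divides ord_199(107)).
34 cycles of lengths [6, 6, 6, 6, 6, 6, 6, 6, 6, 6, 6, 6, 6, 6, 6, 6, 6, 6, 6, 6, 6, 6, 6, 6, 6, 6, 6, 6, 6, 6, 6, 6, 6, 1].
34 cycles on 199: each ℓ→(−1)^(ℓ−1), product (−1)^165 = -1.
Via Zolotarev, sign(π_{107}) = (107|199) = -1.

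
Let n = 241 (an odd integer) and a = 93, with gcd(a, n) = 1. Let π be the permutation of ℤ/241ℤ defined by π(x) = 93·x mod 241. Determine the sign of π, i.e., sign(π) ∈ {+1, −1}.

-1

Trace 165: π^k(165) = [165, 162, 124, 205, 26, 8, 21] for k=0..6.
Cycle lengths of π_93 on ℤ/241ℤ: [80, 80, 80, 1]; 4 cycles in total.
sign(π) = (−1)^{n − #cycles} = (−1)^{241−4} = (−1)^237 = -1.
The Jacobi symbol (93|241) = -1 (Zolotarev) agrees.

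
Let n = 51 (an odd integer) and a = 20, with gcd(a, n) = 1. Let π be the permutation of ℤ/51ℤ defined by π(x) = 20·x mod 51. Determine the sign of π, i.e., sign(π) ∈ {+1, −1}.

Start at x=1: 1 → 20 → 43 → 44 → 13 → 5 → 49 → … (one orbit).
5 cycles of lengths [16, 16, 16, 2, 1].
Σ(ℓ_i−1) = 51−5 = 46; sign = (−1)^46 = +1.
Zolotarev: (20|51) = +1, matching the cycle-count sign.

+1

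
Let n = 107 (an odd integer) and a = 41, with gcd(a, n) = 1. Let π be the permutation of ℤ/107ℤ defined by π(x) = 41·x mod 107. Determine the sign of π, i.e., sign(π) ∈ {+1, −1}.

Orbit of 44 under x↦41x: [44, 92, 27, 37, 19, 30, 53]… (length divides ord_107(41)).
Decompose π into cycles: lengths [53, 53, 1] (3 cycles, including the fixed point 0).
Σ(ℓ_i−1) = 107−3 = 104; sign = (−1)^104 = +1.

+1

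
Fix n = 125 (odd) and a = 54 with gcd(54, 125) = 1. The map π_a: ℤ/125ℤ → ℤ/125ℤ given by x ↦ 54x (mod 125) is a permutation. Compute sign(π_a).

+1

Trace 104: π^k(104) = [104, 116, 14, 6, 74, 121, 34] for k=0..6.
π_54 has 7 disjoint cycles with lengths [50, 50, 10, 10, 2, 2, 1] on {0,…,124}.
7 cycles on 125: each ℓ→(−1)^(ℓ−1), product (−1)^118 = +1.
(54|125)_J = +1 (Zolotarev's lemma cross-check).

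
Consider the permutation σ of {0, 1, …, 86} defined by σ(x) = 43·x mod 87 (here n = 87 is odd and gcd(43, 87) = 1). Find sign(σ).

-1

Start at x=79: 79 → 4 → 85 → 1 → 43 → 22 → 76 → … (one orbit).
Decompose π into cycles: lengths [28, 28, 28, 1, 1, 1] (6 cycles, including the fixed point 0).
6 cycles on 87: each ℓ→(−1)^(ℓ−1), product (−1)^81 = -1.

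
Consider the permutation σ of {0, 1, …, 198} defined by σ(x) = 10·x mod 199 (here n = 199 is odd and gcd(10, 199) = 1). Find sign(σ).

+1

Start at x=193: 193 → 139 → 196 → 169 → 98 → 184 → 49 → … (one orbit).
3 cycles of lengths [99, 99, 1].
199 − 3 = 196 transpositions; sign(π) = (−1)^196 = +1.
(10|199)_J = +1 (Zolotarev's lemma cross-check).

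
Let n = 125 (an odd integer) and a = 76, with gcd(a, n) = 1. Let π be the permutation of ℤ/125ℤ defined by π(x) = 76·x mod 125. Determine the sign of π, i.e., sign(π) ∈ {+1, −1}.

Trace 101: π^k(101) = [101, 51, 1, 76, 26] for k=0..4.
45 cycles of lengths [5, 5, 5, 5, 5, 5, 5, 5, 5, 5, 5, 5, 5, 5, 5, 5, 5, 5, 5, 5, 1, 1, 1, 1, 1, 1, 1, 1, 1, 1, 1, 1, 1, 1, 1, 1, 1, 1, 1, 1, 1, 1, 1, 1, 1].
45 cycles on 125: each ℓ→(−1)^(ℓ−1), product (−1)^80 = +1.

+1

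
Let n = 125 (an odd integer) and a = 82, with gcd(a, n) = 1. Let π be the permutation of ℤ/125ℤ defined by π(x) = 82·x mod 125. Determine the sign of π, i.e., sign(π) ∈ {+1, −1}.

-1

Start at x=18: 18 → 101 → 32 → 124 → 43 → 26 → 7 → … (one orbit).
The orbit structure of x ↦ 82x mod 125: 12 orbits of sizes [20, 20, 20, 20, 20, 4, 4, 4, 4, 4, 4, 1].
With 12 cycles on 125 points, sign = (−1)^{125−12} = -1.
(82|125)_J = -1 (Zolotarev's lemma cross-check).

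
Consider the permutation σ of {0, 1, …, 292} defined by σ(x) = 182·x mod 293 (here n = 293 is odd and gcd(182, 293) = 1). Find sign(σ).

-1

Orbit of 276 under x↦182x: [276, 129, 38, 177, 277, 18, 53]… (length divides ord_293(182)).
Cycle lengths of π_182 on ℤ/293ℤ: [292, 1]; 2 cycles in total.
sign(π) = (−1)^{n − #cycles} = (−1)^{293−2} = (−1)^291 = -1.
The Jacobi symbol (182|293) = -1 (Zolotarev) agrees.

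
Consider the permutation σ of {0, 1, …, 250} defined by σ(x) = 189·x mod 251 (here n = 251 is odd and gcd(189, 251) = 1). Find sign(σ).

+1

Trace 5: π^k(5) = [5, 192, 144, 108, 81, 249, 124] for k=0..6.
Cycle type of π: 125×2 + 1; total 3 cycles.
3 cycles on 251: each ℓ→(−1)^(ℓ−1), product (−1)^248 = +1.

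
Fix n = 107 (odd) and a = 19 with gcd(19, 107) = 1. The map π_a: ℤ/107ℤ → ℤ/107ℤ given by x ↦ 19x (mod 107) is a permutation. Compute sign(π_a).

+1

Start at x=75: 75 → 34 → 4 → 76 → 53 → 44 → 87 → … (one orbit).
The orbit structure of x ↦ 19x mod 107: 3 orbits of sizes [53, 53, 1].
sign(π) = (−1)^{n − #cycles} = (−1)^{107−3} = (−1)^104 = +1.
Via Zolotarev, sign(π_{19}) = (19|107) = +1.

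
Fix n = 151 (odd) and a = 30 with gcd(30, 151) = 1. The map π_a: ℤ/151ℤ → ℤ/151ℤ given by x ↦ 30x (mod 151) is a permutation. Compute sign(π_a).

-1

Start at x=100: 100 → 131 → 4 → 120 → 127 → 35 → 144 → … (one orbit).
Cycle type of π: 150 + 1; total 2 cycles.
Σ(ℓ_i−1) = 151−2 = 149; sign = (−1)^149 = -1.
Zolotarev: (30|151) = -1, matching the cycle-count sign.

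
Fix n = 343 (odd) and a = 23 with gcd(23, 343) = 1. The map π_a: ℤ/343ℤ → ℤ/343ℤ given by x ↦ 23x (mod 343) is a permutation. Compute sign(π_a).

+1

Start at x=64: 64 → 100 → 242 → 78 → 79 → 102 → 288 → … (one orbit).
π_23 has 7 disjoint cycles with lengths [147, 147, 21, 21, 3, 3, 1] on {0,…,342}.
n − c = 343 − 7 = 336; sign = (−1)^336 = +1.
Via Zolotarev, sign(π_{23}) = (23|343) = +1.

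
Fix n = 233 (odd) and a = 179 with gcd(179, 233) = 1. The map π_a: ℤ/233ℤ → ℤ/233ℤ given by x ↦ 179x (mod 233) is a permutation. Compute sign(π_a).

Start at x=149: 149 → 109 → 172 → 32 → 136 → 112 → 10 → … (one orbit).
The orbit structure of x ↦ 179x mod 233: 2 orbits of sizes [232, 1].
With 2 cycles on 233 points, sign = (−1)^{233−2} = -1.

-1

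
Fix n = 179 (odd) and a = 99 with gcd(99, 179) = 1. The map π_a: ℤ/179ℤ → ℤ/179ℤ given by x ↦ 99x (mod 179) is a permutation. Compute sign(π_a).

Orbit of 27 under x↦99x: [27, 167, 65, 170, 4, 38, 3]… (length divides ord_179(99)).
Cycle type of π: 178 + 1; total 2 cycles.
2 cycles on 179: each ℓ→(−1)^(ℓ−1), product (−1)^177 = -1.

-1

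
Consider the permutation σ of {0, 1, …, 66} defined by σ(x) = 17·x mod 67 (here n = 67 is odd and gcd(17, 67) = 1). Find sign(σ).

+1

Start at x=65: 65 → 33 → 25 → 23 → 56 → 14 → 37 → … (one orbit).
Cycle lengths of π_17 on ℤ/67ℤ: [33, 33, 1]; 3 cycles in total.
67 − 3 = 64 transpositions; sign(π) = (−1)^64 = +1.
Check: (17/67) = +1 by Zolotarev.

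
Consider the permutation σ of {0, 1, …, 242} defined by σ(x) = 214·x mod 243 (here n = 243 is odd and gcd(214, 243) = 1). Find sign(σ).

Start at x=28: 28 → 160 → 220 → 181 → 97 → 103 → 172 → … (one orbit).
Cycle type of π: 81×2 + 27×2 + 9×2 + 3×2 + 1×3; total 11 cycles.
243 − 11 = 232 transpositions; sign(π) = (−1)^232 = +1.

+1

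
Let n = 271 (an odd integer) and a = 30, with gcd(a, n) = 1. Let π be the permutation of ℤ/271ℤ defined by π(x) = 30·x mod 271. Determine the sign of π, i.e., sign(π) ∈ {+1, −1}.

-1

Trace 27: π^k(27) = [27, 268, 181, 10, 29, 57, 84] for k=0..6.
Cycle type of π: 30×9 + 1; total 10 cycles.
With 10 cycles on 271 points, sign = (−1)^{271−10} = -1.
(30|271)_J = -1 (Zolotarev's lemma cross-check).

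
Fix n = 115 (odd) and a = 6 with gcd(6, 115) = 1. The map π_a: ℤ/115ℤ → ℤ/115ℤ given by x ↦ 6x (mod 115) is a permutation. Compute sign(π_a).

Orbit of 6 under x↦6x: [6, 36, 101, 31, 71, 81, 26]… (length divides ord_115(6)).
Cycle type of π: 11×10 + 1×5; total 15 cycles.
115 − 15 = 100 transpositions; sign(π) = (−1)^100 = +1.

+1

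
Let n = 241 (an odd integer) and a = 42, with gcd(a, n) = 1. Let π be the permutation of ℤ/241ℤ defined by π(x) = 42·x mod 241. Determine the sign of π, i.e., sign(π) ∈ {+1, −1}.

Start at x=123: 123 → 105 → 72 → 132 → 1 → 42 → 77 → … (one orbit).
The orbit structure of x ↦ 42x mod 241: 2 orbits of sizes [240, 1].
sign(π) = (−1)^{n − #cycles} = (−1)^{241−2} = (−1)^239 = -1.
The Jacobi symbol (42|241) = -1 (Zolotarev) agrees.

-1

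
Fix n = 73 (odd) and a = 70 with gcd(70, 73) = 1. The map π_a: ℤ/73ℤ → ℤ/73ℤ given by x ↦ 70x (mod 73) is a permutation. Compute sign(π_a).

Orbit of 49 under x↦70x: [49, 72, 3, 64, 27, 65, 24]… (length divides ord_73(70)).
Decompose π into cycles: lengths [12, 12, 12, 12, 12, 12, 1] (7 cycles, including the fixed point 0).
With 7 cycles on 73 points, sign = (−1)^{73−7} = +1.
(70|73)_J = +1 (Zolotarev's lemma cross-check).

+1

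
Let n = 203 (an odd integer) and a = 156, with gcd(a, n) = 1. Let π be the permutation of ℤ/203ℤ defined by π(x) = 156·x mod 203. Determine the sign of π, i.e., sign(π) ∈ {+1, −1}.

-1

Orbit of 4 under x↦156x: [4, 15, 107, 46, 71, 114, 123]… (length divides ord_203(156)).
6 cycles of lengths [84, 84, 28, 3, 3, 1].
6 cycles on 203: each ℓ→(−1)^(ℓ−1), product (−1)^197 = -1.
(156|203)_J = -1 (Zolotarev's lemma cross-check).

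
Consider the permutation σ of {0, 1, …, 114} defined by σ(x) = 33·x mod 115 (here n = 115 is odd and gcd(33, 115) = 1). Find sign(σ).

Start at x=1: 1 → 33 → 54 → 57 → 41 → 88 → 29 → … (one orbit).
Decompose π into cycles: lengths [44, 44, 22, 4, 1] (5 cycles, including the fixed point 0).
With 5 cycles on 115 points, sign = (−1)^{115−5} = +1.
The Jacobi symbol (33|115) = +1 (Zolotarev) agrees.

+1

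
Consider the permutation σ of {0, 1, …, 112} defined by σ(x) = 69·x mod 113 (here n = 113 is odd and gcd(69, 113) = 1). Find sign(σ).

+1

Orbit of 44 under x↦69x: [44, 98, 95, 1, 69, 15, 18]… (length divides ord_113(69)).
The orbit structure of x ↦ 69x mod 113: 15 orbits of sizes [8, 8, 8, 8, 8, 8, 8, 8, 8, 8, 8, 8, 8, 8, 1].
sign(π) = (−1)^{n − #cycles} = (−1)^{113−15} = (−1)^98 = +1.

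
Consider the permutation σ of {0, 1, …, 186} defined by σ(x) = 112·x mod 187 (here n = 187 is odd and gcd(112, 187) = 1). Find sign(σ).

+1

Start at x=104: 104 → 54 → 64 → 62 → 25 → 182 → 1 → … (one orbit).
The orbit structure of x ↦ 112x mod 187: 5 orbits of sizes [80, 80, 16, 10, 1].
sign(π) = (−1)^{n − #cycles} = (−1)^{187−5} = (−1)^182 = +1.
(112|187)_J = +1 (Zolotarev's lemma cross-check).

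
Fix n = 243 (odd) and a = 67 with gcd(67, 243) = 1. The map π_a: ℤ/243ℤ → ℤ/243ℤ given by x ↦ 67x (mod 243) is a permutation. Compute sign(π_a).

+1

Orbit of 157 under x↦67x: [157, 70, 73, 31, 133, 163, 229]… (length divides ord_243(67)).
π_67 has 11 disjoint cycles with lengths [81, 81, 27, 27, 9, 9, 3, 3, 1, 1, 1] on {0,…,242}.
11 cycles on 243: each ℓ→(−1)^(ℓ−1), product (−1)^232 = +1.
Check: (67/243) = +1 by Zolotarev.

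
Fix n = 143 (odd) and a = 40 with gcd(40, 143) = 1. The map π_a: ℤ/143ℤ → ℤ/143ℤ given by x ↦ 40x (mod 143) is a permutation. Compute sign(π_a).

-1

Start at x=1: 1 → 40 → 27 → 79 → 14 → 131 → 92 → … (one orbit).
Decompose π into cycles: lengths [10, 10, 10, 10, 10, 10, 10, 10, 10, 10, 10, 10, 10, 1, 1, 1, 1, 1, 1, 1, 1, 1, 1, 1, 1, 1] (26 cycles, including the fixed point 0).
26 cycles on 143: each ℓ→(−1)^(ℓ−1), product (−1)^117 = -1.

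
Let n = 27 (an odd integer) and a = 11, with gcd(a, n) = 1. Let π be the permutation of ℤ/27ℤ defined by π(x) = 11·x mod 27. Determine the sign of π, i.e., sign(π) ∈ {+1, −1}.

Orbit of 2 under x↦11x: [2, 22, 26, 16, 14, 19, 20]… (length divides ord_27(11)).
4 cycles of lengths [18, 6, 2, 1].
4 cycles on 27: each ℓ→(−1)^(ℓ−1), product (−1)^23 = -1.
Check: (11/27) = -1 by Zolotarev.

-1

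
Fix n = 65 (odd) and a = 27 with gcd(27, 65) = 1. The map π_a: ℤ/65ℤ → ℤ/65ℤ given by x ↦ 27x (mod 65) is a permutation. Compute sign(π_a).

-1

Orbit of 14 under x↦27x: [14, 53, 1, 27]… (length divides ord_65(27)).
The orbit structure of x ↦ 27x mod 65: 26 orbits of sizes [4, 4, 4, 4, 4, 4, 4, 4, 4, 4, 4, 4, 4, 1, 1, 1, 1, 1, 1, 1, 1, 1, 1, 1, 1, 1].
sign(π) = (−1)^{n − #cycles} = (−1)^{65−26} = (−1)^39 = -1.
(27|65)_J = -1 (Zolotarev's lemma cross-check).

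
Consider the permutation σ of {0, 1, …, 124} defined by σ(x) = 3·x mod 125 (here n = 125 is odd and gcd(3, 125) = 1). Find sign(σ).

-1

Start at x=118: 118 → 104 → 62 → 61 → 58 → 49 → 22 → … (one orbit).
The orbit structure of x ↦ 3x mod 125: 4 orbits of sizes [100, 20, 4, 1].
4 cycles on 125: each ℓ→(−1)^(ℓ−1), product (−1)^121 = -1.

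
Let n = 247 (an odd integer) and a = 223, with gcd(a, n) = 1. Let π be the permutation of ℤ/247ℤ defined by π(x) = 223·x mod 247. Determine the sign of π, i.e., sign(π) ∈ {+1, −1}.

Start at x=241: 241 → 144 → 2 → 199 → 164 → 16 → 110 → … (one orbit).
Decompose π into cycles: lengths [36, 36, 36, 36, 36, 36, 18, 12, 1] (9 cycles, including the fixed point 0).
9 cycles on 247: each ℓ→(−1)^(ℓ−1), product (−1)^238 = +1.
Zolotarev: (223|247) = +1, matching the cycle-count sign.

+1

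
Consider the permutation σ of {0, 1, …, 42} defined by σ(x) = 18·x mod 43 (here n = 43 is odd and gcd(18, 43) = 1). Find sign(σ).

-1

Start at x=4: 4 → 29 → 6 → 22 → 9 → 33 → 35 → … (one orbit).
Cycle lengths of π_18 on ℤ/43ℤ: [42, 1]; 2 cycles in total.
n − c = 43 − 2 = 41; sign = (−1)^41 = -1.
The Jacobi symbol (18|43) = -1 (Zolotarev) agrees.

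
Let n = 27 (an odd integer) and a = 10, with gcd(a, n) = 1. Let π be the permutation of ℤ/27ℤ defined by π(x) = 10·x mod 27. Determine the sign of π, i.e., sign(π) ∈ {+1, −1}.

Trace 1: π^k(1) = [1, 10, 19] for k=0..2.
π_10 has 15 disjoint cycles with lengths [3, 3, 3, 3, 3, 3, 1, 1, 1, 1, 1, 1, 1, 1, 1] on {0,…,26}.
27 − 15 = 12 transpositions; sign(π) = (−1)^12 = +1.
Zolotarev: (10|27) = +1, matching the cycle-count sign.

+1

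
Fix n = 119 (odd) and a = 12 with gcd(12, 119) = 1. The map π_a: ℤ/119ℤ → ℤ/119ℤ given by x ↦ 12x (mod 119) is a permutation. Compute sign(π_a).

+1

Start at x=9: 9 → 108 → 106 → 82 → 32 → 27 → 86 → … (one orbit).
The orbit structure of x ↦ 12x mod 119: 5 orbits of sizes [48, 48, 16, 6, 1].
With 5 cycles on 119 points, sign = (−1)^{119−5} = +1.
The Jacobi symbol (12|119) = +1 (Zolotarev) agrees.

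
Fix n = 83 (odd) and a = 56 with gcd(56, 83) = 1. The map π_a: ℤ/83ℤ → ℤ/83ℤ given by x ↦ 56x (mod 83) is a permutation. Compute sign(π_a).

-1

Orbit of 40 under x↦56x: [40, 82, 27, 18, 12, 8, 33]… (length divides ord_83(56)).
2 cycles of lengths [82, 1].
2 cycles on 83: each ℓ→(−1)^(ℓ−1), product (−1)^81 = -1.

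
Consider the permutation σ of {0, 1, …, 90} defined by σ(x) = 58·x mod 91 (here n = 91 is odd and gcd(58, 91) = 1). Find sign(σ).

Orbit of 64 under x↦58x: [64, 72, 81, 57, 30, 11, 1]… (length divides ord_91(58)).
Cycle lengths of π_58 on ℤ/91ℤ: [12, 12, 12, 12, 12, 12, 12, 3, 3, 1]; 10 cycles in total.
sign(π) = (−1)^{n − #cycles} = (−1)^{91−10} = (−1)^81 = -1.

-1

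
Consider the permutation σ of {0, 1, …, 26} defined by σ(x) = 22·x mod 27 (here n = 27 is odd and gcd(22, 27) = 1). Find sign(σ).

Start at x=1: 1 → 22 → 25 → 10 → 4 → 7 → 19 → … (one orbit).
π_22 has 7 disjoint cycles with lengths [9, 9, 3, 3, 1, 1, 1] on {0,…,26}.
7 cycles on 27: each ℓ→(−1)^(ℓ−1), product (−1)^20 = +1.

+1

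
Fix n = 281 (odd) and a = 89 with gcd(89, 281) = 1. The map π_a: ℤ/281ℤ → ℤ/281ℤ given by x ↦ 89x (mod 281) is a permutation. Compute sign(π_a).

Orbit of 192 under x↦89x: [192, 228, 60, 1, 89, 53, 221]… (length divides ord_281(89)).
The orbit structure of x ↦ 89x mod 281: 36 orbits of sizes [8, 8, 8, 8, 8, 8, 8, 8, 8, 8, 8, 8, 8, 8, 8, 8, 8, 8, 8, 8, 8, 8, 8, 8, 8, 8, 8, 8, 8, 8, 8, 8, 8, 8, 8, 1].
n − c = 281 − 36 = 245; sign = (−1)^245 = -1.
Check: (89/281) = -1 by Zolotarev.

-1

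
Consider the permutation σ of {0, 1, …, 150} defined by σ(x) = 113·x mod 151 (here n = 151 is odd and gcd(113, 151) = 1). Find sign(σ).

-1

Trace 135: π^k(135) = [135, 4, 150, 38, 66, 59, 23] for k=0..6.
Decompose π into cycles: lengths [30, 30, 30, 30, 30, 1] (6 cycles, including the fixed point 0).
151 − 6 = 145 transpositions; sign(π) = (−1)^145 = -1.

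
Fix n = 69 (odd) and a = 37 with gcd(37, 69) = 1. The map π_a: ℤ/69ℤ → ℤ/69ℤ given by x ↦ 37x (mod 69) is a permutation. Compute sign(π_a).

-1

Trace 67: π^k(67) = [67, 64, 22, 55, 34, 16, 40] for k=0..6.
6 cycles of lengths [22, 22, 22, 1, 1, 1].
69 − 6 = 63 transpositions; sign(π) = (−1)^63 = -1.
The Jacobi symbol (37|69) = -1 (Zolotarev) agrees.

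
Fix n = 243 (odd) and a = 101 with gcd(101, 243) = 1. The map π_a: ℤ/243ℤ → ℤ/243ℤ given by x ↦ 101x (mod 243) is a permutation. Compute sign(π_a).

-1

Trace 175: π^k(175) = [175, 179, 97, 77, 1, 101, 238] for k=0..6.
The orbit structure of x ↦ 101x mod 243: 6 orbits of sizes [162, 54, 18, 6, 2, 1].
sign(π) = (−1)^{n − #cycles} = (−1)^{243−6} = (−1)^237 = -1.
Via Zolotarev, sign(π_{101}) = (101|243) = -1.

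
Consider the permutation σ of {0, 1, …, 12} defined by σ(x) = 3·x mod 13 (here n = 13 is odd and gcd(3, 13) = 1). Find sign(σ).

Orbit of 9 under x↦3x: [9, 1, 3]… (length divides ord_13(3)).
π_3 has 5 disjoint cycles with lengths [3, 3, 3, 3, 1] on {0,…,12}.
5 cycles on 13: each ℓ→(−1)^(ℓ−1), product (−1)^8 = +1.
Zolotarev: (3|13) = +1, matching the cycle-count sign.

+1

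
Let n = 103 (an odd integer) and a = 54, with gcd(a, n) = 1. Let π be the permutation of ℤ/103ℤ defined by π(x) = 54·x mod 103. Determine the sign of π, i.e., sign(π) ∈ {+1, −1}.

-1

Start at x=45: 45 → 61 → 101 → 98 → 39 → 46 → 12 → … (one orbit).
Cycle lengths of π_54 on ℤ/103ℤ: [102, 1]; 2 cycles in total.
103 − 2 = 101 transpositions; sign(π) = (−1)^101 = -1.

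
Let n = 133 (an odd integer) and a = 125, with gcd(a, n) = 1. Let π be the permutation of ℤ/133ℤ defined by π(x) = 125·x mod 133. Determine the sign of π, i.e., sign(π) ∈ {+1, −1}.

-1

Trace 1: π^k(1) = [1, 125, 64, 20, 106, 83] for k=0..5.
Decompose π into cycles: lengths [6, 6, 6, 6, 6, 6, 6, 6, 6, 6, 6, 6, 6, 6, 6, 6, 6, 6, 3, 3, 3, 3, 3, 3, 2, 2, 2, 1] (28 cycles, including the fixed point 0).
Σ(ℓ_i−1) = 133−28 = 105; sign = (−1)^105 = -1.
(125|133)_J = -1 (Zolotarev's lemma cross-check).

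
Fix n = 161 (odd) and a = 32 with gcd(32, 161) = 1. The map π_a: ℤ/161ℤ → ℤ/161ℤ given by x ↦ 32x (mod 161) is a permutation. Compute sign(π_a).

Trace 32: π^k(32) = [32, 58, 85, 144, 100, 141, 4] for k=0..6.
Decompose π into cycles: lengths [33, 33, 33, 33, 11, 11, 3, 3, 1] (9 cycles, including the fixed point 0).
n − c = 161 − 9 = 152; sign = (−1)^152 = +1.

+1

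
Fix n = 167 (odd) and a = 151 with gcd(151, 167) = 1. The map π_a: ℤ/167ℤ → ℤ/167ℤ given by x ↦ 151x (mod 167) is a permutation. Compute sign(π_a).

-1

Trace 9: π^k(9) = [9, 23, 133, 43, 147, 153, 57] for k=0..6.
Decompose π into cycles: lengths [166, 1] (2 cycles, including the fixed point 0).
With 2 cycles on 167 points, sign = (−1)^{167−2} = -1.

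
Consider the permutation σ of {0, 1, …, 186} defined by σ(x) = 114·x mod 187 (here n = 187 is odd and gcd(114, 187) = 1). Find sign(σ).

-1

Orbit of 126 under x↦114x: [126, 152, 124, 111, 125, 38, 31]… (length divides ord_187(114)).
The orbit structure of x ↦ 114x mod 187: 6 orbits of sizes [80, 80, 16, 5, 5, 1].
187 − 6 = 181 transpositions; sign(π) = (−1)^181 = -1.
(114|187)_J = -1 (Zolotarev's lemma cross-check).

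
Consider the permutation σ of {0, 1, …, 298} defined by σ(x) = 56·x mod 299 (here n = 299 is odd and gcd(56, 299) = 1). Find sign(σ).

-1

Trace 165: π^k(165) = [165, 270, 170, 251, 3, 168, 139] for k=0..6.
Cycle lengths of π_56 on ℤ/299ℤ: [66, 66, 66, 66, 22, 6, 6, 1]; 8 cycles in total.
n − c = 299 − 8 = 291; sign = (−1)^291 = -1.
Zolotarev: (56|299) = -1, matching the cycle-count sign.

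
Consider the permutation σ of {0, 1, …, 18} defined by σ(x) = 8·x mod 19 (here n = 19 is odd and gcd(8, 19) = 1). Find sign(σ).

Orbit of 7 under x↦8x: [7, 18, 11, 12, 1, 8]… (length divides ord_19(8)).
Cycle lengths of π_8 on ℤ/19ℤ: [6, 6, 6, 1]; 4 cycles in total.
With 4 cycles on 19 points, sign = (−1)^{19−4} = -1.
The Jacobi symbol (8|19) = -1 (Zolotarev) agrees.

-1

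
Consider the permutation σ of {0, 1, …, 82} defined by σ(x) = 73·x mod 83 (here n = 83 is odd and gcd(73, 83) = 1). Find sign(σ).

-1

Orbit of 17 under x↦73x: [17, 79, 40, 15, 16, 6, 23]… (length divides ord_83(73)).
Cycle lengths of π_73 on ℤ/83ℤ: [82, 1]; 2 cycles in total.
n − c = 83 − 2 = 81; sign = (−1)^81 = -1.
Check: (73/83) = -1 by Zolotarev.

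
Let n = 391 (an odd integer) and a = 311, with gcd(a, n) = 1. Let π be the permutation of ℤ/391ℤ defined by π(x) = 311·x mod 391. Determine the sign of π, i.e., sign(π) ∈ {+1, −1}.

-1

Start at x=124: 124 → 246 → 261 → 234 → 48 → 70 → 265 → … (one orbit).
The orbit structure of x ↦ 311x mod 391: 6 orbits of sizes [176, 176, 16, 11, 11, 1].
With 6 cycles on 391 points, sign = (−1)^{391−6} = -1.
Via Zolotarev, sign(π_{311}) = (311|391) = -1.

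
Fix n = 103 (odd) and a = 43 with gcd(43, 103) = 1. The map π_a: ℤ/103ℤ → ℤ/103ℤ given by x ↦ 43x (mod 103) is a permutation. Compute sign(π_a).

-1

Start at x=59: 59 → 65 → 14 → 87 → 33 → 80 → 41 → … (one orbit).
Decompose π into cycles: lengths [102, 1] (2 cycles, including the fixed point 0).
Σ(ℓ_i−1) = 103−2 = 101; sign = (−1)^101 = -1.
(43|103)_J = -1 (Zolotarev's lemma cross-check).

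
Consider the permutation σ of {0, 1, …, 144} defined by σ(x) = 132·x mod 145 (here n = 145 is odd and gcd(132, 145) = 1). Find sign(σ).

Start at x=107: 107 → 59 → 103 → 111 → 7 → 54 → 23 → … (one orbit).
The orbit structure of x ↦ 132x mod 145: 10 orbits of sizes [28, 28, 28, 28, 7, 7, 7, 7, 4, 1].
n − c = 145 − 10 = 135; sign = (−1)^135 = -1.
(132|145)_J = -1 (Zolotarev's lemma cross-check).

-1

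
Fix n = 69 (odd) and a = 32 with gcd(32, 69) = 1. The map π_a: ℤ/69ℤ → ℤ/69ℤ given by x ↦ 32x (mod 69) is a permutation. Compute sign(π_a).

Trace 58: π^k(58) = [58, 62, 52, 8, 49, 50, 13] for k=0..6.
6 cycles of lengths [22, 22, 11, 11, 2, 1].
sign(π) = (−1)^{n − #cycles} = (−1)^{69−6} = (−1)^63 = -1.

-1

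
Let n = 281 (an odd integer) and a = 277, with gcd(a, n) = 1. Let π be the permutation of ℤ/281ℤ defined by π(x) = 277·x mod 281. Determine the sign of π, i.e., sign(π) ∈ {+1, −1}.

Orbit of 63 under x↦277x: [63, 29, 165, 183, 111, 118, 90]… (length divides ord_281(277)).
Decompose π into cycles: lengths [70, 70, 70, 70, 1] (5 cycles, including the fixed point 0).
With 5 cycles on 281 points, sign = (−1)^{281−5} = +1.

+1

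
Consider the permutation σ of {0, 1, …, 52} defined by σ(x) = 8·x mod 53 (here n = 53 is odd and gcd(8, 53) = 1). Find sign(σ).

-1

Trace 9: π^k(9) = [9, 19, 46, 50, 29, 20, 1] for k=0..6.
Cycle lengths of π_8 on ℤ/53ℤ: [52, 1]; 2 cycles in total.
2 cycles on 53: each ℓ→(−1)^(ℓ−1), product (−1)^51 = -1.
(8|53)_J = -1 (Zolotarev's lemma cross-check).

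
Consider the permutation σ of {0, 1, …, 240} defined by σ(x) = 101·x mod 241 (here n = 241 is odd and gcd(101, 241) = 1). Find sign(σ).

-1

Start at x=198: 198 → 236 → 218 → 87 → 111 → 125 → 93 → … (one orbit).
π_101 has 4 disjoint cycles with lengths [80, 80, 80, 1] on {0,…,240}.
With 4 cycles on 241 points, sign = (−1)^{241−4} = -1.
Zolotarev: (101|241) = -1, matching the cycle-count sign.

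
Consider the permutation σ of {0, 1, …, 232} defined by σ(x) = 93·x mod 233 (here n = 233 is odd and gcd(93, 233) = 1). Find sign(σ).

Orbit of 65 under x↦93x: [65, 220, 189, 102, 166, 60, 221]… (length divides ord_233(93)).
2 cycles of lengths [232, 1].
sign(π) = (−1)^{n − #cycles} = (−1)^{233−2} = (−1)^231 = -1.
(93|233)_J = -1 (Zolotarev's lemma cross-check).

-1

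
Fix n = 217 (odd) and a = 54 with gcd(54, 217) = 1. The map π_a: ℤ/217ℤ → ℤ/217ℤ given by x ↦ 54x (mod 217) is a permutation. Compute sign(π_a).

+1

Orbit of 153 under x↦54x: [153, 16, 213, 1, 54, 95, 139]… (length divides ord_217(54)).
Cycle type of π: 30×6 + 10×3 + 6 + 1; total 11 cycles.
217 − 11 = 206 transpositions; sign(π) = (−1)^206 = +1.
Zolotarev: (54|217) = +1, matching the cycle-count sign.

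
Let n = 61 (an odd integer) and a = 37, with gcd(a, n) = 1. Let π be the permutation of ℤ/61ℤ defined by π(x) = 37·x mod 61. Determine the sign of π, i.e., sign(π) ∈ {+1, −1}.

Orbit of 37 under x↦37x: [37, 27, 23, 58, 11, 41, 53]… (length divides ord_61(37)).
The orbit structure of x ↦ 37x mod 61: 4 orbits of sizes [20, 20, 20, 1].
With 4 cycles on 61 points, sign = (−1)^{61−4} = -1.
The Jacobi symbol (37|61) = -1 (Zolotarev) agrees.

-1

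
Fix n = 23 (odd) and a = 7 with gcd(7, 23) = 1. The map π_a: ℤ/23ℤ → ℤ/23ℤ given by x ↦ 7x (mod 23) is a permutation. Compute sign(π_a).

Trace 12: π^k(12) = [12, 15, 13, 22, 16, 20, 2] for k=0..6.
π_7 has 2 disjoint cycles with lengths [22, 1] on {0,…,22}.
n − c = 23 − 2 = 21; sign = (−1)^21 = -1.

-1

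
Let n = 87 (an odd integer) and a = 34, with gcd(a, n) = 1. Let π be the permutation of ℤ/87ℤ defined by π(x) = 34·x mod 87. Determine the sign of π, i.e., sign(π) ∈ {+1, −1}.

Start at x=4: 4 → 49 → 13 → 7 → 64 → 1 → 34 → … (one orbit).
Cycle type of π: 14×6 + 1×3; total 9 cycles.
9 cycles on 87: each ℓ→(−1)^(ℓ−1), product (−1)^78 = +1.
Via Zolotarev, sign(π_{34}) = (34|87) = +1.

+1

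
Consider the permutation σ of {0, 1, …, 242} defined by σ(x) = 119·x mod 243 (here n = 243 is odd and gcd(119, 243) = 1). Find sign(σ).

Trace 67: π^k(67) = [67, 197, 115, 77, 172, 56, 103] for k=0..6.
The orbit structure of x ↦ 119x mod 243: 6 orbits of sizes [162, 54, 18, 6, 2, 1].
Σ(ℓ_i−1) = 243−6 = 237; sign = (−1)^237 = -1.

-1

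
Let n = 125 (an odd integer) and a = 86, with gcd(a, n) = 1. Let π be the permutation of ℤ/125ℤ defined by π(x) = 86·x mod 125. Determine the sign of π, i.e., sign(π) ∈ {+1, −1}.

+1

Start at x=116: 116 → 101 → 61 → 121 → 31 → 41 → 26 → … (one orbit).
13 cycles of lengths [25, 25, 25, 25, 5, 5, 5, 5, 1, 1, 1, 1, 1].
13 cycles on 125: each ℓ→(−1)^(ℓ−1), product (−1)^112 = +1.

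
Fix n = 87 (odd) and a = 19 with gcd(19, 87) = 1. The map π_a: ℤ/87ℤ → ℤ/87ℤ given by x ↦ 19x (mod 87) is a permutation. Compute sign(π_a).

-1

Trace 31: π^k(31) = [31, 67, 55, 1, 19, 13, 73] for k=0..6.
6 cycles of lengths [28, 28, 28, 1, 1, 1].
6 cycles on 87: each ℓ→(−1)^(ℓ−1), product (−1)^81 = -1.
Check: (19/87) = -1 by Zolotarev.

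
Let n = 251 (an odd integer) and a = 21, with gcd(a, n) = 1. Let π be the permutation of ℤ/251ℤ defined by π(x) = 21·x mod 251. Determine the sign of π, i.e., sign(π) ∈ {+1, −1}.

Orbit of 201 under x↦21x: [201, 205, 38, 45, 192, 16, 85]… (length divides ord_251(21)).
Cycle type of π: 125×2 + 1; total 3 cycles.
251 − 3 = 248 transpositions; sign(π) = (−1)^248 = +1.
The Jacobi symbol (21|251) = +1 (Zolotarev) agrees.

+1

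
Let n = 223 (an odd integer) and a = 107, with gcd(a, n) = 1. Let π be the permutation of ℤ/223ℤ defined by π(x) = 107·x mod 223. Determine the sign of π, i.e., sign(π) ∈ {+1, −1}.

-1

Start at x=49: 49 → 114 → 156 → 190 → 37 → 168 → 136 → … (one orbit).
Decompose π into cycles: lengths [222, 1] (2 cycles, including the fixed point 0).
With 2 cycles on 223 points, sign = (−1)^{223−2} = -1.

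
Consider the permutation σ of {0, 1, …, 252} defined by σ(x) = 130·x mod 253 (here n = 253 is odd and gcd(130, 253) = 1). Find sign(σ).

Orbit of 234 under x↦130x: [234, 60, 210, 229, 169, 212, 236]… (length divides ord_253(130)).
Cycle lengths of π_130 on ℤ/253ℤ: [110, 110, 22, 5, 5, 1]; 6 cycles in total.
6 cycles on 253: each ℓ→(−1)^(ℓ−1), product (−1)^247 = -1.

-1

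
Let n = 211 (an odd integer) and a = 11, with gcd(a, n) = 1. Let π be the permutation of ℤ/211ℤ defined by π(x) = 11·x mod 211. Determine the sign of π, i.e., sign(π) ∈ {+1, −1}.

+1

Orbit of 171 under x↦11x: [171, 193, 13, 143, 96, 1, 11]… (length divides ord_211(11)).
Decompose π into cycles: lengths [35, 35, 35, 35, 35, 35, 1] (7 cycles, including the fixed point 0).
With 7 cycles on 211 points, sign = (−1)^{211−7} = +1.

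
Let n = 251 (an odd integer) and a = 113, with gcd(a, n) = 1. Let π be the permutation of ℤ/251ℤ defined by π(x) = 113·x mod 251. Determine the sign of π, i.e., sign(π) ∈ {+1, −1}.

Trace 149: π^k(149) = [149, 20, 1, 113, 219] for k=0..4.
The orbit structure of x ↦ 113x mod 251: 51 orbits of sizes [5, 5, 5, 5, 5, 5, 5, 5, 5, 5, 5, 5, 5, 5, 5, 5, 5, 5, 5, 5, 5, 5, 5, 5, 5, 5, 5, 5, 5, 5, 5, 5, 5, 5, 5, 5, 5, 5, 5, 5, 5, 5, 5, 5, 5, 5, 5, 5, 5, 5, 1].
251 − 51 = 200 transpositions; sign(π) = (−1)^200 = +1.
Via Zolotarev, sign(π_{113}) = (113|251) = +1.

+1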